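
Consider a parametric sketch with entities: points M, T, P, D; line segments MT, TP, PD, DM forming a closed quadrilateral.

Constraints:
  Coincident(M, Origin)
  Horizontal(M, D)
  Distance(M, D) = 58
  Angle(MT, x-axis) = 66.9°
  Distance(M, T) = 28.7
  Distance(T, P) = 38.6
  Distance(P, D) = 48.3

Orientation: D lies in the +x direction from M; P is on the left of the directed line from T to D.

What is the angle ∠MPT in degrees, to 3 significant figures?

15.2°

Checks: |TP| = 38.60 ✓; |PD| = 48.30 ✓.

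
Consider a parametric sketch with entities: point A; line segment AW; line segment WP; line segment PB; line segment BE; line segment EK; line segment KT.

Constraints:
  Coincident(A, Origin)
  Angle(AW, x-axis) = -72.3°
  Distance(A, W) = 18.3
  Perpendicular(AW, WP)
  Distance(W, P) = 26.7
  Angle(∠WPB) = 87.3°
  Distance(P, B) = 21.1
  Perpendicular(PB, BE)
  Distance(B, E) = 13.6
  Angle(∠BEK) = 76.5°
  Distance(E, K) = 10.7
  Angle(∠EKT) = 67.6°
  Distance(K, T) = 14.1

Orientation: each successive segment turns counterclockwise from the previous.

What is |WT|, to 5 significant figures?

32.279

∠BEK = 76.5° gives EK at -56.100° from the x-axis; with |EK| = 10.7, K = (16.866, -3.1611). ∠EKT = 67.6° gives KT at 56.300° from the x-axis; with |KT| = 14.1, T = (24.689, 8.5695). Then |WT| = |T − W| = 32.279.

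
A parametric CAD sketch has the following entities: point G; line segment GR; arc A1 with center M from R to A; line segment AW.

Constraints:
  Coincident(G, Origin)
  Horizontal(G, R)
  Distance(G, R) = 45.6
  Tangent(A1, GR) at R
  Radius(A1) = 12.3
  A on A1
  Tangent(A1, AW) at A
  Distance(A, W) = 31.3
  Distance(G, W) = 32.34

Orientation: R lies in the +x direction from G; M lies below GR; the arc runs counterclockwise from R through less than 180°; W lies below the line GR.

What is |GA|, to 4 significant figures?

36.50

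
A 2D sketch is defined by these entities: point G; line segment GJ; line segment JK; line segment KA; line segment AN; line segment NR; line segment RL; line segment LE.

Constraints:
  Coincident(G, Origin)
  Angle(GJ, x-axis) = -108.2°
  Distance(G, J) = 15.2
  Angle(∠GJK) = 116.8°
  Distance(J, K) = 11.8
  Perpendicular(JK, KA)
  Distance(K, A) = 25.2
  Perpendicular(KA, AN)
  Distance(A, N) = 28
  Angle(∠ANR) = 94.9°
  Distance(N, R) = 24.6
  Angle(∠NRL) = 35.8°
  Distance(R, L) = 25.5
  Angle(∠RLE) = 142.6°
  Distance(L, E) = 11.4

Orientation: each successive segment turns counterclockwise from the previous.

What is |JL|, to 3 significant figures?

20.1

G is at the origin; GJ runs at -108.2° with length 15.2, so J = (-4.75, -14.4). ∠GJK = 116.8° gives JK at -45.0° from the x-axis; with |JK| = 11.8, K = (3.60, -22.8). The perpendicularity gives KA at right angles to JK, so KA runs at 45.0°; with |KA| = 25.2, A = (21.4, -4.96). KA is perpendicular to AN, so AN runs at 135°; with |AN| = 28.0, N = (1.62, 14.8). ∠ANR = 94.9° gives NR at -140° from the x-axis; with |NR| = 24.6, R = (-17.2, -1.01). ∠NRL = 35.8° gives RL at 4.30° from the x-axis; with |RL| = 25.5, L = (8.23, 0.901). Then |JL| = |L − J| = 20.1.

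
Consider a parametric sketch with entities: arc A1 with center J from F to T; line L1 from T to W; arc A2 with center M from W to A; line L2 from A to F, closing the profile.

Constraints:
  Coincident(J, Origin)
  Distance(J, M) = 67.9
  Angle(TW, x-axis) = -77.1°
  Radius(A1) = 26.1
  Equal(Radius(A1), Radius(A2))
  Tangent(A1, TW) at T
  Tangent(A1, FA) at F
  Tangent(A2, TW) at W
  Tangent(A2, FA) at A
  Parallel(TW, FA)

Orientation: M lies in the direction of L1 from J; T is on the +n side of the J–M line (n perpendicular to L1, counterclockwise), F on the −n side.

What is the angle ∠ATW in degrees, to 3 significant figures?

37.6°

Tangency of A1 to both parallel lines with radius 26.1 puts T and F at J ± 26.1·n: T = (25.4, 5.83), F = (-25.4, -5.83). Equal radii place W and A the same way about M: W = M + 26.1·n = (40.6, -60.4), A = M − 26.1·n = (-10.3, -72.0). Then cos ∠ATW = TA·TW / (|TA||TW|), giving 37.6°.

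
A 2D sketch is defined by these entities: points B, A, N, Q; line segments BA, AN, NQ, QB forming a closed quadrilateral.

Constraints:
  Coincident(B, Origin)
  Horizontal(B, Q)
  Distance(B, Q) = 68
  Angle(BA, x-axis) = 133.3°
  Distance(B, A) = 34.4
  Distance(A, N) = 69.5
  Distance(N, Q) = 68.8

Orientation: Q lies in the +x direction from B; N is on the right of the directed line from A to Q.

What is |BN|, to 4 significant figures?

37.33

B is at the origin; BQ is horizontal with |BQ| = 68.0 and Q in +x, so Q = (68.0, 0). BA runs at 133.3° with |BA| = 34.4, so A = (-23.59, 25.04). N is determined by |AN| = 69.5 and |NQ| = 68.8 together: it lies at the intersection of circle(A, 69.5) and circle(Q, 68.8). With |AQ| = 94.95, the foot of the radical line on AQ is 47.99 from A and the perpendicular offset is √(69.5² − 47.99²) = 50.28. Taking the right-of-AQ solution: N = (9.440, -36.11).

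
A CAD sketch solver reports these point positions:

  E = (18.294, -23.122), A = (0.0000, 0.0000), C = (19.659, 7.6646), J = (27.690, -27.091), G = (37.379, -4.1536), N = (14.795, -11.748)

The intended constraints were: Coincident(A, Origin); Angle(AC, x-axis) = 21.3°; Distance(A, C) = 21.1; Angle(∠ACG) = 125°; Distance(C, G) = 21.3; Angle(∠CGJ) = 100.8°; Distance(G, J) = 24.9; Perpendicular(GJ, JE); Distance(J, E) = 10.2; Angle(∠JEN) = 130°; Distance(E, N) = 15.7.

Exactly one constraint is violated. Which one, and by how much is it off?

Distance(E, N) = 15.7 — off by 3.80.

A = (0.00, 0.00) ✓; AC at 21.30° ✓; |AC| = 21.10 ✓; ∠ACG = 125.0° ✓; |CG| = 21.30 ✓; ∠CGJ = 100.8° ✓; |GJ| = 24.90 ✓; ∠(GJ, JE) = 90.00° ✓; |JE| = 10.20 ✓; ∠JEN = 130.0° ✓; |EN| = 11.90 ✗.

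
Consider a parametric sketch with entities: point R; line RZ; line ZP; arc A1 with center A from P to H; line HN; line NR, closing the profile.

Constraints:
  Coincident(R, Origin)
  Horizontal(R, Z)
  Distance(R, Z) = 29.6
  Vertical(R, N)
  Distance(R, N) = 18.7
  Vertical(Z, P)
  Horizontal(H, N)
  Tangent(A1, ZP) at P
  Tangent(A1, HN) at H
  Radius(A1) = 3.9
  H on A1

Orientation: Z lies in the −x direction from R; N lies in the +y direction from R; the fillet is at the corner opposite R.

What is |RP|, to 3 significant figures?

33.1

R is at the origin; R and Z share the same y with |RZ| = 29.6 and Z on the −x side, so Z = (-29.6, 0.00). R and N share the same x with |RN| = 18.7 and N on the +y side, so N = (0.00, 18.7). The virtual corner opposite R is at (-29.6, 18.7). Since A1 is tangent to ZP there, AP ⟂ ZP and the tangent condition forces AH to be normal to HN, with radius 3.9, so the center A sits 3.9 in from both sides at A = (-25.7, 14.8). That places the tangent points at P = (-29.6, 14.8) on ZP and H = (-25.7, 18.7) on HN. Then |RP| = |P − R| = 33.1.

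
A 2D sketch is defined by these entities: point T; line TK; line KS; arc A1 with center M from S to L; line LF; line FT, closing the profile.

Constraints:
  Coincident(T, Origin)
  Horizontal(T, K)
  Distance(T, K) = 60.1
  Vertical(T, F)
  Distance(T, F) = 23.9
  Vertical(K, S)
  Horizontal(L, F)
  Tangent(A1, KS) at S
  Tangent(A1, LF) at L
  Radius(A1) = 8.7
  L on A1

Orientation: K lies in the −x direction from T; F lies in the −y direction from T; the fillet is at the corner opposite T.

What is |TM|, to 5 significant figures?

53.600

T is at the origin; TK is horizontal with |TK| = 60.1 and K on the −x side, so K = (-60.100, 0.0000). T and F share the same x with |TF| = 23.9 and F on the −y side, so F = (0.0000, -23.900). The virtual corner opposite T is at (-60.100, -23.900). Since A1 is tangent to KS there, MS ⟂ KS and the tangent condition forces ML to be normal to LF, with radius 8.7, so the center M sits 8.7 in from both sides at M = (-51.400, -15.200). Then |TM| = |M − T| = 53.600.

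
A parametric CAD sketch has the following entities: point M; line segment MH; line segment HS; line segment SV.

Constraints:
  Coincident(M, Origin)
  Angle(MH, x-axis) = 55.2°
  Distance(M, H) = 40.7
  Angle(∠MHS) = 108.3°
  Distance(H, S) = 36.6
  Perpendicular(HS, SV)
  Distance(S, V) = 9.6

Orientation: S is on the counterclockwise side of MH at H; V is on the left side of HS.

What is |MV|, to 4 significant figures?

57.29

∠MHS = 108.3°, so HS runs at 55.2° + (180° − 108.3°) = 126.9° from the x-axis; with |HS| = 36.6, S = H + 36.6·(cos 126.9°, sin 126.9°) = (1.253, 62.69). The perpendicularity gives SV at right angles to HS; with |SV| = 9.6 on the left of HS, V = S + 9.6·(-0.7997, -0.6004) = (-6.424, 56.93). Then |MV| = |V − M| = 57.29.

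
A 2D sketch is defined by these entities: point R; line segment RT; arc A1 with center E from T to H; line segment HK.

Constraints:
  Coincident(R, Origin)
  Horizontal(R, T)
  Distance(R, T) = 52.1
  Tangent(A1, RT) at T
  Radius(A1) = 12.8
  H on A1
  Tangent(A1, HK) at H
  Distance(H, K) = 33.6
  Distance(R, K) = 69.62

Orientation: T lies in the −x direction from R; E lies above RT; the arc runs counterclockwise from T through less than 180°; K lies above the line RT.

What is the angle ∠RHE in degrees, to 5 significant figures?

140.29°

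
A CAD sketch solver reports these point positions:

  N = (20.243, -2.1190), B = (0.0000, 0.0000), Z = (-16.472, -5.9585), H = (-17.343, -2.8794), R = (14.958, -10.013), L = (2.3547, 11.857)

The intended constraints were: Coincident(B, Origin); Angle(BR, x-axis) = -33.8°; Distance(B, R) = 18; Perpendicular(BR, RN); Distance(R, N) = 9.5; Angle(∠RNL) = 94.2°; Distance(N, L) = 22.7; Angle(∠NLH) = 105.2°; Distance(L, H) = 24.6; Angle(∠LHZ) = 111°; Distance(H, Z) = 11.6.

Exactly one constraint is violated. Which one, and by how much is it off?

Distance(H, Z) = 11.6 — off by 8.40.

B = (0.00, 0.00) ✓; BR at -33.80° ✓; |BR| = 18.00 ✓; ∠(BR, RN) = 90.00° ✓; |RN| = 9.500 ✓; ∠RNL = 94.20° ✓; |NL| = 22.70 ✓; ∠NLH = 105.2° ✓; |LH| = 24.60 ✓; ∠LHZ = 111.0° ✓; |HZ| = 3.200 ✗.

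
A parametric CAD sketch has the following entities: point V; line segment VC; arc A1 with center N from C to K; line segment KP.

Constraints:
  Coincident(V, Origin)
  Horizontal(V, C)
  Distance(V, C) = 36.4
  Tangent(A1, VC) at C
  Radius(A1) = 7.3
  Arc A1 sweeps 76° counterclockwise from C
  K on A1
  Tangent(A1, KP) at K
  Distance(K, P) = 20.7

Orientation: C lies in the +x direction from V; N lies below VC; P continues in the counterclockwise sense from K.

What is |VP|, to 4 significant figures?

35.32

V is at the origin; VC is horizontal with |VC| = 36.4 and C on the +x side, so C = (36.40, 0.000). Tangency of A1 to VC means the radius NC is perpendicular to VC, so N = C + (0, -7.3) = (36.40, -7.300). On A1, C sits at bearing 90° from N; a 76° counterclockwise sweep puts K at bearing 166°, so K = N + 7.3·(cos 166°, sin 166°) = (29.32, -5.534). The tangent condition forces NK to be normal to KP, so KP runs along (−sin 166°, cos 166°); with |KP| = 20.7, P = (24.31, -25.62). Then |VP| = |P − V| = 35.32.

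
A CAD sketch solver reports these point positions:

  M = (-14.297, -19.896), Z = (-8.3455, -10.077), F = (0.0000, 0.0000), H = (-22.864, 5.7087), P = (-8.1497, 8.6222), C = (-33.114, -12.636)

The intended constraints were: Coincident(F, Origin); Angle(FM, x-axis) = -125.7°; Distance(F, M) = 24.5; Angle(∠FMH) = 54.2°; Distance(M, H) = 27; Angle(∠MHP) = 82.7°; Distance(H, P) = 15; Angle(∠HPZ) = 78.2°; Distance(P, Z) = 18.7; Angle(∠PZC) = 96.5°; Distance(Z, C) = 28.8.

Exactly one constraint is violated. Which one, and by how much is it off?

Distance(Z, C) = 28.8 — off by 3.90.

F = (0.00, 0.00) ✓; FM at -125.7° ✓; |FM| = 24.50 ✓; ∠FMH = 54.20° ✓; |MH| = 27.00 ✓; ∠MHP = 82.70° ✓; |HP| = 15.00 ✓; ∠HPZ = 78.20° ✓; |PZ| = 18.70 ✓; ∠PZC = 96.50° ✓; |ZC| = 24.90 ✗.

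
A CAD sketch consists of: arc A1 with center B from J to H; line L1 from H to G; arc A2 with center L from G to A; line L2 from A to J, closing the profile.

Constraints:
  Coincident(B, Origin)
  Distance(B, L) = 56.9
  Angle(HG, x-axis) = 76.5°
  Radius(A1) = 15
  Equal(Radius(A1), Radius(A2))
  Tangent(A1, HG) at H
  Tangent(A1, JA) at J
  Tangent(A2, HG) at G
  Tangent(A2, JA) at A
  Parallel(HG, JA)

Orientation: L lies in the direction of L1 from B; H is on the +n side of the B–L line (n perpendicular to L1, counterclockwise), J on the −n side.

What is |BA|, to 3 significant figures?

58.8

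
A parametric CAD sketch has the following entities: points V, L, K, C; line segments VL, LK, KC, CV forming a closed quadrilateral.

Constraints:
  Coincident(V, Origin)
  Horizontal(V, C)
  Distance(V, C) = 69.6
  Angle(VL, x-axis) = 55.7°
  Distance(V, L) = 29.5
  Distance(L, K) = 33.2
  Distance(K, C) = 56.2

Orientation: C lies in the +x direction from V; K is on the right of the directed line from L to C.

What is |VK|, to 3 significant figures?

16.6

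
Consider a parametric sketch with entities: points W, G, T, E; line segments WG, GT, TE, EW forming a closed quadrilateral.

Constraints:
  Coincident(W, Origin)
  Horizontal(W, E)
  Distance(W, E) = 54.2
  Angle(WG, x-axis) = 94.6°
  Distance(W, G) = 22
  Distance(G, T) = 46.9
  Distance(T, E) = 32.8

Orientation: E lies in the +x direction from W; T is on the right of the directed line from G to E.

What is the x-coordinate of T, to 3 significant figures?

25.6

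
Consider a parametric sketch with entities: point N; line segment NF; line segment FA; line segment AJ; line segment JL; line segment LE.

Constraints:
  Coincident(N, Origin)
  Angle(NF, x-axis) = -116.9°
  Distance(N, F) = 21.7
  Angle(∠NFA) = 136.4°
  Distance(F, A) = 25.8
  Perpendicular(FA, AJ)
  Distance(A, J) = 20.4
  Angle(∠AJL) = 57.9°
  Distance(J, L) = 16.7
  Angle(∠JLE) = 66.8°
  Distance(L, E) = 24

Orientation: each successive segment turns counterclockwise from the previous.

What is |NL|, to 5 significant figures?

27.583

N is at the origin; NF runs at -116.9° with length 21.7, so F = (-9.8178, -19.352). ∠NFA = 136.4° gives FA at -73.300° from the x-axis; with |FA| = 25.8, A = (-2.4039, -44.064). The perpendicularity gives AJ at right angles to FA, so AJ runs at 16.700°; with |AJ| = 20.4, J = (17.136, -38.202). ∠AJL = 57.9° gives JL at 138.80° from the x-axis; with |JL| = 16.7, L = (4.5703, -27.202). Then |NL| = |L − N| = 27.583.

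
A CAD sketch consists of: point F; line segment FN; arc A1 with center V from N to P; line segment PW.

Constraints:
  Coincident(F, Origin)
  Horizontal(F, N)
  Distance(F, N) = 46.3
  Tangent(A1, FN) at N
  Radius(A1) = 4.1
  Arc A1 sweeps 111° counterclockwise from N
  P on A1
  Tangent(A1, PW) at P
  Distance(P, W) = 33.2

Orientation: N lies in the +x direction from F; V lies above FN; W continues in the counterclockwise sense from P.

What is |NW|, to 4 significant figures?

37.44

F is at the origin; FN is horizontal with |FN| = 46.3 and N on the +x side, so N = (46.30, 0.000). Since A1 is tangent to FN there, VN ⟂ FN, so V = N + (0, 4.1) = (46.30, 4.100). On A1, N sits at bearing -90° from V; a 111° counterclockwise sweep puts P at bearing 21°, so P = V + 4.1·(cos 21°, sin 21°) = (50.13, 5.569). The tangent condition forces VP to be normal to PW, so PW runs along (−sin 21°, cos 21°); with |PW| = 33.2, W = (38.23, 36.56). Then |NW| = |W − N| = 37.44.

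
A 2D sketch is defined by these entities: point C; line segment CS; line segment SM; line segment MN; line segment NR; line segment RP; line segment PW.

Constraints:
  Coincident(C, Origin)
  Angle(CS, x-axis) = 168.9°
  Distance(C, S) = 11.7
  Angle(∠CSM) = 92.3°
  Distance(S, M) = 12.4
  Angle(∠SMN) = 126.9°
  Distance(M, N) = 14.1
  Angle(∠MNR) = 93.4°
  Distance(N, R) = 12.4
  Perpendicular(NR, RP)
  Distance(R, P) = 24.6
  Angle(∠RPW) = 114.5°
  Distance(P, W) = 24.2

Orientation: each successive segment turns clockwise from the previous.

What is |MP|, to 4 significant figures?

16.91

C is at the origin; CS runs at 168.9° with length 11.7, so S = (-11.48, 2.253). ∠CSM = 92.3° gives SM at 81.20° from the x-axis; with |SM| = 12.4, M = (-9.584, 14.51). ∠SMN = 126.9° gives MN at 28.10° from the x-axis; with |MN| = 14.1, N = (2.854, 21.15). ∠MNR = 93.4° gives NR at -58.50° from the x-axis; with |NR| = 12.4, R = (9.333, 10.58). The perpendicularity gives RP at right angles to NR, so RP runs at -148.5°; with |RP| = 24.6, P = (-11.64, -2.278). Then |MP| = |P − M| = 16.91.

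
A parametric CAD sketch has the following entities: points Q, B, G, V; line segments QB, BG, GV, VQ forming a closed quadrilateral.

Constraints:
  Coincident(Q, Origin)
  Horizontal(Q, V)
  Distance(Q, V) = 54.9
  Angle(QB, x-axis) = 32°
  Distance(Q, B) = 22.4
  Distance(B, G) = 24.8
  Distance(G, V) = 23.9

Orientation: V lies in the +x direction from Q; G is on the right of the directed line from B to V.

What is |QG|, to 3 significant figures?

33.9

Checks: |BG| = 24.80 ✓; |GV| = 23.90 ✓.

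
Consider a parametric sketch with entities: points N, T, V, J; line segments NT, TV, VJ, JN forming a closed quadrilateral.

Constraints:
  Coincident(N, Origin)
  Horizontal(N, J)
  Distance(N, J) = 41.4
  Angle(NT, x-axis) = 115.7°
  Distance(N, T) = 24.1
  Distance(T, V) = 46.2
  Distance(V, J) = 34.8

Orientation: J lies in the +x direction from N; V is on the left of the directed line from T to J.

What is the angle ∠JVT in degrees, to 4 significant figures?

86.70°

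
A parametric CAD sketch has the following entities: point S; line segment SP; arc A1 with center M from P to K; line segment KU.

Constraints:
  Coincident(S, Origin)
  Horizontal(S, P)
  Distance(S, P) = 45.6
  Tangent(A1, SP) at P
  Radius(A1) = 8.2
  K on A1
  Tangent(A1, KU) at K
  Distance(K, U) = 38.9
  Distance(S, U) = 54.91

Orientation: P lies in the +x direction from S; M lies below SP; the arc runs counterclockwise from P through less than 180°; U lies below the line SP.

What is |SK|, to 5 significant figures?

38.132

Checks: |MK| = 8.200 ✓; ∠(MK, KU) = 90.00° ✓; |KU| = 38.90 ✓; |SU| = 54.91 ✓.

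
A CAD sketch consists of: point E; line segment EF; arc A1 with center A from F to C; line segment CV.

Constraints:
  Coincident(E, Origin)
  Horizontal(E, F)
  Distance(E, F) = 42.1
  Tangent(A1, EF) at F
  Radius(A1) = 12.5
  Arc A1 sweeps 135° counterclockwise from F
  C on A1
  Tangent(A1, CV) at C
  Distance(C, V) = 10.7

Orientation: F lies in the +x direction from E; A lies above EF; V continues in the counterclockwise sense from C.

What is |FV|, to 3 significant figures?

28.9

E is at the origin; EF is horizontal with |EF| = 42.1 and F on the +x side, so F = (42.1, 0.00). Tangency of A1 to EF means the radius AF is perpendicular to EF, so A = F + (0, 12.5) = (42.1, 12.5). On A1, F sits at bearing -90° from A; a 135° counterclockwise sweep puts C at bearing 45°, so C = A + 12.5·(cos 45°, sin 45°) = (50.9, 21.3). The tangent condition forces AC to be normal to CV, so CV runs along (−sin 45°, cos 45°); with |CV| = 10.7, V = (43.4, 28.9). Then |FV| = |V − F| = 28.9.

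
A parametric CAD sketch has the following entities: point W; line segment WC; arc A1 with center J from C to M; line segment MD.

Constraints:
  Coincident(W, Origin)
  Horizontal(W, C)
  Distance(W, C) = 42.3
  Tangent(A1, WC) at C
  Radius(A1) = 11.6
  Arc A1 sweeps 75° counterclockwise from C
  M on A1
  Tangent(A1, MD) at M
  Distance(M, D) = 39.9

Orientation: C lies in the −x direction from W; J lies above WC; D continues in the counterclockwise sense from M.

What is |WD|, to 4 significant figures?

51.51

W is at the origin; WC is horizontal with |WC| = 42.3 and C on the −x side, so C = (-42.30, 0.000). Since A1 is tangent to WC there, JC ⟂ WC, so J = C + (0, 11.6) = (-42.30, 11.60). On A1, C sits at bearing -90° from J; a 75° counterclockwise sweep puts M at bearing -15°, so M = J + 11.6·(cos -15°, sin -15°) = (-31.10, 8.598). The tangent condition forces JM to be normal to MD, so MD runs along (−sin -15°, cos -15°); with |MD| = 39.9, D = (-20.77, 47.14). Then |WD| = |D − W| = 51.51.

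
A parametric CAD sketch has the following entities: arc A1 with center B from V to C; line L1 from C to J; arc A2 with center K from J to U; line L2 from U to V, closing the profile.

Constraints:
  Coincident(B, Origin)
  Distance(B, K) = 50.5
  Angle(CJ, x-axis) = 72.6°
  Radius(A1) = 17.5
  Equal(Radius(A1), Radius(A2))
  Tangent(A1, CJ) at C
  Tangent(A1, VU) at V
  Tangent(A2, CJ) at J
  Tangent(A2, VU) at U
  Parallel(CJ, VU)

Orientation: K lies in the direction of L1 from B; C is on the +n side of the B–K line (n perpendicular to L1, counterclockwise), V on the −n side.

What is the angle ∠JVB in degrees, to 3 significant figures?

55.3°

The slot axis is L1's direction at 72.6°, so u = (cos 72.6°, sin 72.6°) = (0.299, 0.954) and n = (−sin 72.6°, cos 72.6°) = (-0.954, 0.299). B is at the origin and K lies 50.5 along u from B, so K = 50.5·u = (15.1, 48.2). Tangency of A1 to both parallel lines with radius 17.5 puts C and V at B ± 17.5·n: C = (-16.7, 5.23), V = (16.7, -5.23). Equal radii place J and U the same way about K: J = K + 17.5·n = (-1.60, 53.4), U = K − 17.5·n = (31.8, 43.0). Then cos ∠JVB = VJ·VB / (|VJ||VB|), giving 55.3°.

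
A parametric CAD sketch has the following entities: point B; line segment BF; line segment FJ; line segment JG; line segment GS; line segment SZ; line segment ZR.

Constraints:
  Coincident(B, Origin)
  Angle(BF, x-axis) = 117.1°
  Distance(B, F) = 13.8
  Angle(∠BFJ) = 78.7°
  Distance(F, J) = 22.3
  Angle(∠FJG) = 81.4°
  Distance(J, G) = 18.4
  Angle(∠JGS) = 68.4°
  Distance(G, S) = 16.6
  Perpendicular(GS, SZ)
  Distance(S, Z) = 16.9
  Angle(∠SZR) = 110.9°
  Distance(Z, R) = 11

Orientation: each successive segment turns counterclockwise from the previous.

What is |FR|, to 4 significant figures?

24.74

B is at the origin; BF runs at 117.1° with length 13.8, so F = (-6.287, 12.28). ∠BFJ = 78.7° gives FJ at -141.6° from the x-axis; with |FJ| = 22.3, J = (-23.76, -1.567). ∠FJG = 81.4° gives JG at -43.00° from the x-axis; with |JG| = 18.4, G = (-10.31, -14.12). ∠JGS = 68.4° gives GS at 68.60° from the x-axis; with |GS| = 16.6, S = (-4.249, 1.340). GS is perpendicular to SZ, so SZ runs at 158.6°; with |SZ| = 16.9, Z = (-19.98, 7.507). ∠SZR = 110.9° gives ZR at -132.3° from the x-axis; with |ZR| = 11.0, R = (-27.39, -0.6294). Then |FR| = |R − F| = 24.74.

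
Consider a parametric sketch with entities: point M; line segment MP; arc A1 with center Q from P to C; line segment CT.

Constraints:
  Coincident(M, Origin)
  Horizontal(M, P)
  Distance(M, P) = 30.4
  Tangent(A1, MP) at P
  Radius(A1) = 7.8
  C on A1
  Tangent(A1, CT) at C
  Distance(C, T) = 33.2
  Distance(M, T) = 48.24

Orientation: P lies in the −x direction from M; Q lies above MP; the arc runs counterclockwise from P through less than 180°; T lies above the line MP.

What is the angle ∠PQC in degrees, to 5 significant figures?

93.628°

Checks: M = (0.00, 0.00) ✓; ∠(QP, PM) = 90.00° ✓; |QC| = 7.800 ✓; ∠(QC, CT) = 90.00° ✓; |CT| = 33.20 ✓; |MT| = 48.24 ✓.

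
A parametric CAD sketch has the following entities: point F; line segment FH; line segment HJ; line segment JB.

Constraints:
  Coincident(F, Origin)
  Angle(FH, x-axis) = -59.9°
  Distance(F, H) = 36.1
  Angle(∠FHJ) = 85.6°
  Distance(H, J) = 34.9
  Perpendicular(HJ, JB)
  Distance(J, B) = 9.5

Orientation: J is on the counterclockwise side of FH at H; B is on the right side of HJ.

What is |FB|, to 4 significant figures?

55.70

F is at the origin; FH runs at -59.9° with length 36.1, so H = 36.1·(cos -59.9°, sin -59.9°) = (18.10, -31.23). ∠FHJ = 85.6°, so HJ runs at -59.9° + (180° − 85.6°) = 34.50° from the x-axis; with |HJ| = 34.9, J = H + 34.9·(cos 34.50°, sin 34.50°) = (46.87, -11.46). The perpendicularity gives JB at right angles to HJ; with |JB| = 9.5 on the right of HJ, B = J + 9.5·(0.5664, -0.8241) = (52.25, -19.29). Then |FB| = |B − F| = 55.70.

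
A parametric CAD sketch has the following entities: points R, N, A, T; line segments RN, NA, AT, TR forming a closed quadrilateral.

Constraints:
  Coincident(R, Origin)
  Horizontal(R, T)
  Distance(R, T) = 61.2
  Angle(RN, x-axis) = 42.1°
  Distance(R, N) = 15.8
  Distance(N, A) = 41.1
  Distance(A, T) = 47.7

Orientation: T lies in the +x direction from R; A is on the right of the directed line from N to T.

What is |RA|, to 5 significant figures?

37.049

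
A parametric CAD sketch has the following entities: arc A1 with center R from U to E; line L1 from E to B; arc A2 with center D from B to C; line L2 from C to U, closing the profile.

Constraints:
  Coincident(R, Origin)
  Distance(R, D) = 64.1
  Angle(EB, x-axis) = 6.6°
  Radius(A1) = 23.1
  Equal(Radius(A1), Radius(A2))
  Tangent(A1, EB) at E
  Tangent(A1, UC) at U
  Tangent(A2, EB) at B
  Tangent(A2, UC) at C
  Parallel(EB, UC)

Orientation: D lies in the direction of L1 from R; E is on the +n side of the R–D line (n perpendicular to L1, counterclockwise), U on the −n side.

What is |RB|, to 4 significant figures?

68.14

The slot axis is L1's direction at 6.6°, so u = (cos 6.6°, sin 6.6°) = (0.9934, 0.1149) and n = (−sin 6.6°, cos 6.6°) = (-0.1149, 0.9934). R is at the origin and D lies 64.1 along u from R, so D = 64.1·u = (63.68, 7.367). Tangency of A1 to both parallel lines with radius 23.1 puts E and U at R ± 23.1·n: E = (-2.655, 22.95), U = (2.655, -22.95). Equal radii place B and C the same way about D: B = D + 23.1·n = (61.02, 30.31), C = D − 23.1·n = (66.33, -15.58). Then |RB| = |B − R| = 68.14.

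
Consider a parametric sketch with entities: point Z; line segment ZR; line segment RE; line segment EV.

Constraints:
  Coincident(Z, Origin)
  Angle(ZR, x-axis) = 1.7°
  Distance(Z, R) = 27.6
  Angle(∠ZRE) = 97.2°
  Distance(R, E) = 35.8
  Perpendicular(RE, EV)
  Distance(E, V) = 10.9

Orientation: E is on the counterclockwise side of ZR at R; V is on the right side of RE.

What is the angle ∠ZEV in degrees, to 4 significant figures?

124.9°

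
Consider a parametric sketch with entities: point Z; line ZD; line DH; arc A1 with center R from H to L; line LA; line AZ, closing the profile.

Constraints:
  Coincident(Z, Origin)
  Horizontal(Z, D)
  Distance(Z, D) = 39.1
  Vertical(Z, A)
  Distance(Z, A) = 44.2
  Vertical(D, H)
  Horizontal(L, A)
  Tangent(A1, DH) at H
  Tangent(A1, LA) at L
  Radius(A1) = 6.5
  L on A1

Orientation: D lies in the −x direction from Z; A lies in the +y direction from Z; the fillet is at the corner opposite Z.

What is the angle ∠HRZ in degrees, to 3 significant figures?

131°

Z is at the origin; ZD is horizontal with |ZD| = 39.1 and D on the −x side, so D = (-39.1, 0.00). Z and A share the same x with |ZA| = 44.2 and A on the +y side, so A = (0.00, 44.2). The virtual corner opposite Z is at (-39.1, 44.2). The tangent condition forces RH to be normal to DH and tangency of A1 to LA means the radius RL is perpendicular to LA, with radius 6.5, so the center R sits 6.5 in from both sides at R = (-32.6, 37.7). That places the tangent points at H = (-39.1, 37.7) on DH and L = (-32.6, 44.2) on LA. Then cos ∠HRZ = RH·RZ / (|RH||RZ|), giving 131°.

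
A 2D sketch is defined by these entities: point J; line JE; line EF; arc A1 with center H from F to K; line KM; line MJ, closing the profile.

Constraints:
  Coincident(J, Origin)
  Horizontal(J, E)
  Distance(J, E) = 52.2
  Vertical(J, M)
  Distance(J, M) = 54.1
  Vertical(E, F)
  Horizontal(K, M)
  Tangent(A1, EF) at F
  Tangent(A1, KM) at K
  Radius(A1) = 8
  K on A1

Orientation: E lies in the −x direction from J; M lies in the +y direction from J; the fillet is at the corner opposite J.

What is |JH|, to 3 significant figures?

63.9

J and M share the same x with |JM| = 54.1 and M on the +y side, so M = (0.00, 54.1). The virtual corner opposite J is at (-52.2, 54.1). A1 meets EF tangentially, so HF is at right angles to EF and tangency of A1 to KM means the radius HK is perpendicular to KM, with radius 8.0, so the center H sits 8.0 in from both sides at H = (-44.2, 46.1). Then |JH| = |H − J| = 63.9.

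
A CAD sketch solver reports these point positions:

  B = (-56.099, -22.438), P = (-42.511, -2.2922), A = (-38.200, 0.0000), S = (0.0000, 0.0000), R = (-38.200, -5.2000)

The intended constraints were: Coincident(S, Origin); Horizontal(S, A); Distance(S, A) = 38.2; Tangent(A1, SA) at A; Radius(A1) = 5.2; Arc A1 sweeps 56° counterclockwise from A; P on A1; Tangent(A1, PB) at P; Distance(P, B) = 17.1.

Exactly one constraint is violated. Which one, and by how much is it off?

Distance(P, B) = 17.1 — off by 7.20.

S = (0.00, 0.00) ✓; S.y = 0.00, A.y = 0.00 ✓; |SA| = 38.20 ✓; ∠(RA, AS) = 90.00° ✓; |RA| = 5.200 ✓; bearing(R→P) − bearing(R→A) = 56.00° ✓; |RP| = 5.200 ✓; ∠(RP, PB) = 90.00° ✓; |PB| = 24.30 ✗.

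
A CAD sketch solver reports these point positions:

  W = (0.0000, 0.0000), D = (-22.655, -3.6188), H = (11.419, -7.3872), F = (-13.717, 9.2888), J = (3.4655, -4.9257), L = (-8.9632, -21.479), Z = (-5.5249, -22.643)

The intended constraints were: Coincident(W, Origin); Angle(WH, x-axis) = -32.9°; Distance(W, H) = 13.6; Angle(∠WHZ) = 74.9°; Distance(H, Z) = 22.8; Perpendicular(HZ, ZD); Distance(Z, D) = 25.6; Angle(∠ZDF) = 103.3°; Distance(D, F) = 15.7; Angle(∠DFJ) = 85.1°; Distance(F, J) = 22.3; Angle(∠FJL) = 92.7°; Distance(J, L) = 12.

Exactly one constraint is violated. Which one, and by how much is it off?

Distance(J, L) = 12 — off by 8.70.

W = (0.00, 0.00) ✓; WH at -32.90° ✓; |WH| = 13.60 ✓; ∠WHZ = 74.90° ✓; |HZ| = 22.80 ✓; ∠(HZ, ZD) = 90.00° ✓; |ZD| = 25.60 ✓; ∠ZDF = 103.3° ✓; |DF| = 15.70 ✓; ∠DFJ = 85.10° ✓; |FJ| = 22.30 ✓; ∠FJL = 92.70° ✓; |JL| = 20.70 ✗.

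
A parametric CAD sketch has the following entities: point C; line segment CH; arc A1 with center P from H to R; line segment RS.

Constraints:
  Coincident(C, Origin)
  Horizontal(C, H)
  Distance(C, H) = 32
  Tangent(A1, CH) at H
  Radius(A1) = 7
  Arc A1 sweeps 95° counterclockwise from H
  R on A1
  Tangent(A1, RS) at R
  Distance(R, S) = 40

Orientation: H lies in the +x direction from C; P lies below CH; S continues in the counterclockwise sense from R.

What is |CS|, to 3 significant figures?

55.4

C is at the origin; CH is horizontal with |CH| = 32.0 and H on the +x side, so H = (32.0, 0.00). The tangent condition forces PH to be normal to CH, so P = H + (0, -7) = (32.0, -7.00). On A1, H sits at bearing 90° from P; a 95° counterclockwise sweep puts R at bearing 185°, so R = P + 7.0·(cos 185°, sin 185°) = (25.0, -7.61). Tangency of A1 to RS means the radius PR is perpendicular to RS, so RS runs along (−sin 185°, cos 185°); with |RS| = 40.0, S = (28.5, -47.5). Then |CS| = |S − C| = 55.4.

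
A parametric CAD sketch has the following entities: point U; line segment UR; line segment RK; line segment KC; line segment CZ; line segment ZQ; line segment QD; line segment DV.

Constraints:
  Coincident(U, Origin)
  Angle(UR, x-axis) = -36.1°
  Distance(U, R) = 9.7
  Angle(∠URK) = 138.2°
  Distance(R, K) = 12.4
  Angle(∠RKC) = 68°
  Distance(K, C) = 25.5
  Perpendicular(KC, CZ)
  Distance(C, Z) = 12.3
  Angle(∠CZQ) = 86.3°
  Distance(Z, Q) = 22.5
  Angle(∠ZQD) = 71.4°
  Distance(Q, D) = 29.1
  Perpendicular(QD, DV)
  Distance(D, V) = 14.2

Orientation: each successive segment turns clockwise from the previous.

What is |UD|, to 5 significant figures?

31.864

∠CZQ = 86.3° gives ZQ at -13.600° from the x-axis; with |ZQ| = 22.5, Q = (9.3003, -6.6294). ∠ZQD = 71.4° gives QD at -122.20° from the x-axis; with |QD| = 29.1, D = (-6.2064, -31.254). Then |UD| = |D − U| = 31.864.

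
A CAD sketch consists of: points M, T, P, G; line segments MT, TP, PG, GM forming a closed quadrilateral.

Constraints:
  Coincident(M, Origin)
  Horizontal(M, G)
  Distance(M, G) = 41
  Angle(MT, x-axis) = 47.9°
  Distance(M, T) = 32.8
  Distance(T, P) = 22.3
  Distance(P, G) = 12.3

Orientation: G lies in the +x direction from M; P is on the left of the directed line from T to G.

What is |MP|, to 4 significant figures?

42.58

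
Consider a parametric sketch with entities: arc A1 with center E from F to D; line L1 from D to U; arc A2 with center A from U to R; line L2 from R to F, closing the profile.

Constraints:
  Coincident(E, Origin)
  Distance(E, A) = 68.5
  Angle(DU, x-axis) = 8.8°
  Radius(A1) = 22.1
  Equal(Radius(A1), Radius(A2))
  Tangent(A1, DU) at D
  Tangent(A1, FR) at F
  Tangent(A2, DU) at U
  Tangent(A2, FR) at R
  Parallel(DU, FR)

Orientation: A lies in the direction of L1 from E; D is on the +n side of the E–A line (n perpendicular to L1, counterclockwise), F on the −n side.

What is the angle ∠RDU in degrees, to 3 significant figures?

32.8°

The slot axis is L1's direction at 8.8°, so u = (cos 8.8°, sin 8.8°) = (0.988, 0.153) and n = (−sin 8.8°, cos 8.8°) = (-0.153, 0.988). E is at the origin and A lies 68.5 along u from E, so A = 68.5·u = (67.7, 10.5). Tangency of A1 to both parallel lines with radius 22.1 puts D and F at E ± 22.1·n: D = (-3.38, 21.8), F = (3.38, -21.8). Equal radii place U and R the same way about A: U = A + 22.1·n = (64.3, 32.3), R = A − 22.1·n = (71.1, -11.4). Then cos ∠RDU = DR·DU / (|DR||DU|), giving 32.8°.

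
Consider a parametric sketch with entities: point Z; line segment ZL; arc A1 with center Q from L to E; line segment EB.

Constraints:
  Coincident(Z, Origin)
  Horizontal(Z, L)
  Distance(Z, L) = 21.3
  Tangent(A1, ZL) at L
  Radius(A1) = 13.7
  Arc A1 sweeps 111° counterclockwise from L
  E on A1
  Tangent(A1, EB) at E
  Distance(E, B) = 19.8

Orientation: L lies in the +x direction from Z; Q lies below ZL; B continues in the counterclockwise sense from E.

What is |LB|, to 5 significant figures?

37.529

On A1, L sits at bearing 90° from Q; a 111° counterclockwise sweep puts E at bearing 201°, so E = Q + 13.7·(cos 201°, sin 201°) = (8.5099, -18.610). The tangent condition forces QE to be normal to EB, so EB runs along (−sin 201°, cos 201°); with |EB| = 19.8, B = (15.606, -37.095). Then |LB| = |B − L| = 37.529.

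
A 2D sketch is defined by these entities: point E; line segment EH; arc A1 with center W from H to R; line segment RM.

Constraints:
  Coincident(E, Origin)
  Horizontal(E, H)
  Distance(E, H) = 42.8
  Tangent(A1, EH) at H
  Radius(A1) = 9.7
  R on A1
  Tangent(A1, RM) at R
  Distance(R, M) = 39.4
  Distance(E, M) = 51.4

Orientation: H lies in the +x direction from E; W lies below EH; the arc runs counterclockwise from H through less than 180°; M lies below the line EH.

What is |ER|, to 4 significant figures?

34.19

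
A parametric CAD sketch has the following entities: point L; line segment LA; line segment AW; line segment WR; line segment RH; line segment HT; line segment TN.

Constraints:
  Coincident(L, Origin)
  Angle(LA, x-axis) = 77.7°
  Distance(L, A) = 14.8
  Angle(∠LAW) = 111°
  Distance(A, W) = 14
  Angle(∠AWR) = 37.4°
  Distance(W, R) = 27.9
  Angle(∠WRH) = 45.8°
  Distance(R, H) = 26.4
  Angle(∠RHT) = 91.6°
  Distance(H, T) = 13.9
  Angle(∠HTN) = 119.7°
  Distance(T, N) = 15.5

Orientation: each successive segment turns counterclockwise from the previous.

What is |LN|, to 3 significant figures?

21.9

L is at the origin; LA runs at 77.7° with length 14.8, so A = (3.15, 14.5). ∠LAW = 111.0° gives AW at 147° from the x-axis; with |AW| = 14.0, W = (-8.55, 22.1). ∠AWR = 37.4° gives WR at -70.7° from the x-axis; with |WR| = 27.9, R = (0.673, -4.19). ∠WRH = 45.8° gives RH at 63.5° from the x-axis; with |RH| = 26.4, H = (12.5, 19.4). ∠RHT = 91.6° gives HT at 152° from the x-axis; with |HT| = 13.9, T = (0.191, 26.0). ∠HTN = 119.7° gives TN at -148° from the x-axis; with |TN| = 15.5, N = (-12.9, 17.7). Then |LN| = |N − L| = 21.9.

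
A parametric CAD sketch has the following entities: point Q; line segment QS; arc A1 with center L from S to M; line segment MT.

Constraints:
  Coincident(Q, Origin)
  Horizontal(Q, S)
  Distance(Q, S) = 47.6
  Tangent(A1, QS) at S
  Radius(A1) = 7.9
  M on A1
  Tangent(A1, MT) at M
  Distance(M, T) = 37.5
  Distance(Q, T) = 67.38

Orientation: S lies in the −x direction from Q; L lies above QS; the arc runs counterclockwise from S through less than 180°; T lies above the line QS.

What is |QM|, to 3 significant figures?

41.1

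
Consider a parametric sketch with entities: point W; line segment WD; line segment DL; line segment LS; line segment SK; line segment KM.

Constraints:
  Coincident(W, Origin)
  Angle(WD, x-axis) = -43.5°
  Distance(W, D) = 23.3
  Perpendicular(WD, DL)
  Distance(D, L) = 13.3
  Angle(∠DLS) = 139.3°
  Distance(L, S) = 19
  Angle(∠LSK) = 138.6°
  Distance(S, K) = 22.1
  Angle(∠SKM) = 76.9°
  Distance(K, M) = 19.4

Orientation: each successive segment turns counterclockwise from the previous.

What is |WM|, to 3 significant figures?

14.7

W is at the origin; WD runs at -43.5° with length 23.3, so D = (16.9, -16.0). The perpendicularity gives DL at right angles to WD, so DL runs at 46.5°; with |DL| = 13.3, L = (26.1, -6.39). ∠DLS = 139.3° gives LS at 87.2° from the x-axis; with |LS| = 19.0, S = (27.0, 12.6). ∠LSK = 138.6° gives SK at 129° from the x-axis; with |SK| = 22.1, K = (13.2, 29.9). ∠SKM = 76.9° gives KM at -128° from the x-axis; with |KM| = 19.4, M = (1.17, 14.6). Then |WM| = |M − W| = 14.7.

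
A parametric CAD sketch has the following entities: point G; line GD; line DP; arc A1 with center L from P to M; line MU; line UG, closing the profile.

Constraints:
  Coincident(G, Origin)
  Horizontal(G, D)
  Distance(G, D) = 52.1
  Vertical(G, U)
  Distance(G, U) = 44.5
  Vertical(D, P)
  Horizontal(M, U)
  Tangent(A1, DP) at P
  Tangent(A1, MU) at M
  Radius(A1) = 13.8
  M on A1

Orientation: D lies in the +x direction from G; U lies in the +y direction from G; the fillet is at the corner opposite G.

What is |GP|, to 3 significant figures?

60.5

The virtual corner opposite G is at (52.1, 44.5). The tangent condition forces LP to be normal to DP and since A1 is tangent to MU there, LM ⟂ MU, with radius 13.8, so the center L sits 13.8 in from both sides at L = (38.3, 30.7). That places the tangent points at P = (52.1, 30.7) on DP and M = (38.3, 44.5) on MU. Then |GP| = |P − G| = 60.5.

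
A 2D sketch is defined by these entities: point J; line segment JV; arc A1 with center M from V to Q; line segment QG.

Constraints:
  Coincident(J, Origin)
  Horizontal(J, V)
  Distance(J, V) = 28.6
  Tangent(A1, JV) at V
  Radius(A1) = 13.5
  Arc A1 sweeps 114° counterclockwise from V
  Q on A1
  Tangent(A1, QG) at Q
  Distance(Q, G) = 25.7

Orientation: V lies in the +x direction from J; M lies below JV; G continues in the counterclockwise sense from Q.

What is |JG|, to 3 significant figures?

50.2

J is at the origin; JV is horizontal with |JV| = 28.6 and V on the +x side, so V = (28.6, 0.00). The tangent condition forces MV to be normal to JV, so M = V + (0, -13.5) = (28.6, -13.5). On A1, V sits at bearing 90° from M; a 114° counterclockwise sweep puts Q at bearing 204°, so Q = M + 13.5·(cos 204°, sin 204°) = (16.3, -19.0). A1 meets QG tangentially, so MQ is at right angles to QG, so QG runs along (−sin 204°, cos 204°); with |QG| = 25.7, G = (26.7, -42.5). Then |JG| = |G − J| = 50.2.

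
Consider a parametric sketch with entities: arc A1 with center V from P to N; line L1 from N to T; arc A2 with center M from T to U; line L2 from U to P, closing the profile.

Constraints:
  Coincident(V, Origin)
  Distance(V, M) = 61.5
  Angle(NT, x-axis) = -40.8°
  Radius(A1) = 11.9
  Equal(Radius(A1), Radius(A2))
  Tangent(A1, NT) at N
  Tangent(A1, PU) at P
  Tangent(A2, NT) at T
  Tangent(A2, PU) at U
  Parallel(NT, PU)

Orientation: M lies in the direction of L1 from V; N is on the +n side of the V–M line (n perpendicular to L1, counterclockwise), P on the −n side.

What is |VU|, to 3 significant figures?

62.6

Tangency of A1 to both parallel lines with radius 11.9 puts N and P at V ± 11.9·n: N = (7.78, 9.01), P = (-7.78, -9.01). Equal radii place T and U the same way about M: T = M + 11.9·n = (54.3, -31.2), U = M − 11.9·n = (38.8, -49.2). Then |VU| = |U − V| = 62.6.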